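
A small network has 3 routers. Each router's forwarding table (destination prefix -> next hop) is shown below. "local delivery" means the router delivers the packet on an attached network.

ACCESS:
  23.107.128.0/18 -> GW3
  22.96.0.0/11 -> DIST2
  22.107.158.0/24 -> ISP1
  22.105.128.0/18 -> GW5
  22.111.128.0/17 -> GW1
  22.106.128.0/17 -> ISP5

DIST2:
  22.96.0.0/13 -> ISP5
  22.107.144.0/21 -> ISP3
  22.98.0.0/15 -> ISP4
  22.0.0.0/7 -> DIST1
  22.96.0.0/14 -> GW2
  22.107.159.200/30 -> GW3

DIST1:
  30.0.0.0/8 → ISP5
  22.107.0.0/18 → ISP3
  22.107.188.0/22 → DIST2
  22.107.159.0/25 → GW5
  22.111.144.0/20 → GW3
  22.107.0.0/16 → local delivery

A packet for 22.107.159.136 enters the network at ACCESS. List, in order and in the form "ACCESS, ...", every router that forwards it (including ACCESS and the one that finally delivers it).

At ACCESS: longest match for 22.107.159.136 is 22.96.0.0/11 -> DIST2
At DIST2: longest match for 22.107.159.136 is 22.0.0.0/7 -> DIST1
At DIST1: longest match for 22.107.159.136 is 22.107.0.0/16 -> local delivery

ACCESS, DIST2, DIST1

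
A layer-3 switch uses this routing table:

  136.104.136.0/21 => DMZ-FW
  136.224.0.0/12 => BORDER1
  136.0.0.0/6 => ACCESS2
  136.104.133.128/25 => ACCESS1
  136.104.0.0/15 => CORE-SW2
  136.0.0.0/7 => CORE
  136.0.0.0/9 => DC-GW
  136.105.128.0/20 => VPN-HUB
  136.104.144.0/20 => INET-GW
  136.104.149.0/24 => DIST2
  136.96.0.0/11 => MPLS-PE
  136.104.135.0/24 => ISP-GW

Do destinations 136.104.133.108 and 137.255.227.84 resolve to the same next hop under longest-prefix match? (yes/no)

136.104.133.108: longest match 136.104.0.0/15 -> CORE-SW2
137.255.227.84: longest match 136.0.0.0/7 -> CORE

no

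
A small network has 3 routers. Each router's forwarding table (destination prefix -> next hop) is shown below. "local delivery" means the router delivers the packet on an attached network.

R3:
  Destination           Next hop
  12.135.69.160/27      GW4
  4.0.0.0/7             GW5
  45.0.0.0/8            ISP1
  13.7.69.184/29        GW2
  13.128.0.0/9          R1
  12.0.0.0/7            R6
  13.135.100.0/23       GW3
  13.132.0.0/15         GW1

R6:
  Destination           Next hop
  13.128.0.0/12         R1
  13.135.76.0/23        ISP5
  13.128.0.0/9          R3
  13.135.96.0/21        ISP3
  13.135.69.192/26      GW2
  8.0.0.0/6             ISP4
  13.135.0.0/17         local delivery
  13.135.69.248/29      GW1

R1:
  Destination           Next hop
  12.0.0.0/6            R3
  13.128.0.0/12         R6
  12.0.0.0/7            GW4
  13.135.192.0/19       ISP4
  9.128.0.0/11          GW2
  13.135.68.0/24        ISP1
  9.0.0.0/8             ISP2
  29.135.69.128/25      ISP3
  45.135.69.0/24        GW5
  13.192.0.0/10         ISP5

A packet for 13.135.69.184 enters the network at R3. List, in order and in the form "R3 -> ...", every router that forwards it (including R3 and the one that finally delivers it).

At R3: longest match for 13.135.69.184 is 13.128.0.0/9 -> R1
At R1: longest match for 13.135.69.184 is 13.128.0.0/12 -> R6
At R6: longest match for 13.135.69.184 is 13.135.0.0/17 -> local delivery

R3 -> R1 -> R6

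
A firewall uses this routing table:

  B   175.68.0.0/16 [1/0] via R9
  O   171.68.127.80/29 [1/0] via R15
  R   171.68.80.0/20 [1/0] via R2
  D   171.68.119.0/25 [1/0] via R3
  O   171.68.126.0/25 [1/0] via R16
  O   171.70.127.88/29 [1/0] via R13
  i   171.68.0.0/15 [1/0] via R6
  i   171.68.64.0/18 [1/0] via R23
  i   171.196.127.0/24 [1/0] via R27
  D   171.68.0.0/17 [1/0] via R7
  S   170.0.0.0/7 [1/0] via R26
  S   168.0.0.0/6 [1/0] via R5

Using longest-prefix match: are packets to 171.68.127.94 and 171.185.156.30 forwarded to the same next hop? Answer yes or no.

no

171.68.127.94: longest match 171.68.64.0/18 -> R23
171.185.156.30: longest match 170.0.0.0/7 -> R26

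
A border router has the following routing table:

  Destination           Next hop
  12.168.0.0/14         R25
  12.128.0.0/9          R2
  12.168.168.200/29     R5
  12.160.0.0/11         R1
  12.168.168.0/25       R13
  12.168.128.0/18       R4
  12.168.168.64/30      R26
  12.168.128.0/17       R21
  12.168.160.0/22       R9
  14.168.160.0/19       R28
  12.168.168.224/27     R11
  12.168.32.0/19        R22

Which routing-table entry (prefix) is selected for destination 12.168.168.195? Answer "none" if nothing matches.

Entries matching 12.168.168.195:
  12.128.0.0/9 (12.128.0.0 - 12.255.255.255)
  12.160.0.0/11 (12.160.0.0 - 12.191.255.255)
  12.168.0.0/14 (12.168.0.0 - 12.171.255.255)
  12.168.128.0/17 (12.168.128.0 - 12.168.255.255)
  12.168.128.0/18 (12.168.128.0 - 12.168.191.255)
Most specific is 12.168.128.0/18.

12.168.128.0/18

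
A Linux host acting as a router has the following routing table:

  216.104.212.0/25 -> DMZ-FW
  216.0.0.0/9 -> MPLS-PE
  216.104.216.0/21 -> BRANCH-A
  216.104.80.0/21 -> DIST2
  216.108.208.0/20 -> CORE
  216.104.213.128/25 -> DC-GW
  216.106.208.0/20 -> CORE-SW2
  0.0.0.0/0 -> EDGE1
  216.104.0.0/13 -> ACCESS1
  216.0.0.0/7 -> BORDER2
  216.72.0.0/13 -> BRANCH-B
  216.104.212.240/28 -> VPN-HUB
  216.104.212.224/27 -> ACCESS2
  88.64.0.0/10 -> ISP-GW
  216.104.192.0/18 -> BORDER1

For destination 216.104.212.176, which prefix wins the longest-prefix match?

216.104.192.0/18

Entries matching 216.104.212.176:
  0.0.0.0/0 (default, matches everything)
  216.0.0.0/7 (216.0.0.0 - 217.255.255.255)
  216.0.0.0/9 (216.0.0.0 - 216.127.255.255)
  216.104.0.0/13 (216.104.0.0 - 216.111.255.255)
  216.104.192.0/18 (216.104.192.0 - 216.104.255.255)
Most specific is 216.104.192.0/18.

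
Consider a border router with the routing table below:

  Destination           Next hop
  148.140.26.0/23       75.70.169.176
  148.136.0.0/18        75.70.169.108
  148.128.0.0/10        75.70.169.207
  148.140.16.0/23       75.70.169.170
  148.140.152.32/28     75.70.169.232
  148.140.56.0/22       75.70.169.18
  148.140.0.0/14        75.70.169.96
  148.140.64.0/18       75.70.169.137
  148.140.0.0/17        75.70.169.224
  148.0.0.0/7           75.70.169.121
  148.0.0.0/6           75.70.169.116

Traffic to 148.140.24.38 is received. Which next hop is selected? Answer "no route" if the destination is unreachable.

75.70.169.224

Routes whose prefix contains 148.140.24.38:
  148.0.0.0/6 (148.0.0.0 - 151.255.255.255) -> 75.70.169.116
  148.0.0.0/7 (148.0.0.0 - 149.255.255.255) -> 75.70.169.121
  148.128.0.0/10 (148.128.0.0 - 148.191.255.255) -> 75.70.169.207
  148.140.0.0/14 (148.140.0.0 - 148.143.255.255) -> 75.70.169.96
  148.140.0.0/17 (148.140.0.0 - 148.140.127.255) -> 75.70.169.224
More-specific entries that do NOT match:
  148.140.152.32/28 (148.140.152.32 - 148.140.152.47) does not contain 148.140.24.38
  148.140.26.0/23 (148.140.26.0 - 148.140.27.255) does not contain 148.140.24.38
  148.140.16.0/23 (148.140.16.0 - 148.140.17.255) does not contain 148.140.24.38
  148.140.56.0/22 (148.140.56.0 - 148.140.59.255) does not contain 148.140.24.38
  148.136.0.0/18 (148.136.0.0 - 148.136.63.255) does not contain 148.140.24.38
  148.140.64.0/18 (148.140.64.0 - 148.140.127.255) does not contain 148.140.24.38
Longest matching prefix is /17 -> next hop 75.70.169.224.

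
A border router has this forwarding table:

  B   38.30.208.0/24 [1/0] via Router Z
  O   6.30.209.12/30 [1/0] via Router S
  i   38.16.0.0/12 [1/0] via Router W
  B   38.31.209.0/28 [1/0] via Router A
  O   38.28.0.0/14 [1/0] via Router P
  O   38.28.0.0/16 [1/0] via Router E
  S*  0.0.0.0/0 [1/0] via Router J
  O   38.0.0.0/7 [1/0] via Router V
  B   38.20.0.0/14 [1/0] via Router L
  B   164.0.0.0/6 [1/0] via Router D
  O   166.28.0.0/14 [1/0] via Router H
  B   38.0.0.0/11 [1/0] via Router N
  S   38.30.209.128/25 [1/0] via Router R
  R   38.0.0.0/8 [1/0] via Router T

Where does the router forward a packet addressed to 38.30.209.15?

Router P

Routes whose prefix contains 38.30.209.15:
  0.0.0.0/0 (default, matches everything) -> Router J
  38.0.0.0/7 (38.0.0.0 - 39.255.255.255) -> Router V
  38.0.0.0/8 (38.0.0.0 - 38.255.255.255) -> Router T
  38.0.0.0/11 (38.0.0.0 - 38.31.255.255) -> Router N
  38.16.0.0/12 (38.16.0.0 - 38.31.255.255) -> Router W
  38.28.0.0/14 (38.28.0.0 - 38.31.255.255) -> Router P
More-specific entries that do NOT match:
  6.30.209.12/30 (6.30.209.12 - 6.30.209.15) does not contain 38.30.209.15
  38.31.209.0/28 (38.31.209.0 - 38.31.209.15) does not contain 38.30.209.15
  38.30.209.128/25 (38.30.209.128 - 38.30.209.255) does not contain 38.30.209.15
  38.30.208.0/24 (38.30.208.0 - 38.30.208.255) does not contain 38.30.209.15
  38.28.0.0/16 (38.28.0.0 - 38.28.255.255) does not contain 38.30.209.15
Longest matching prefix is /14 -> next hop Router P.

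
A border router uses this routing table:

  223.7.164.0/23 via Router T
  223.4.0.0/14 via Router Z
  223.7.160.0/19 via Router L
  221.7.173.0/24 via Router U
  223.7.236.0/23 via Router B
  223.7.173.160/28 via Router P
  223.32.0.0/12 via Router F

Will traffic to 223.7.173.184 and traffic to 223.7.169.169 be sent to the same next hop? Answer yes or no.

yes

223.7.173.184: longest match 223.7.160.0/19 -> Router L
223.7.169.169: longest match 223.7.160.0/19 -> Router L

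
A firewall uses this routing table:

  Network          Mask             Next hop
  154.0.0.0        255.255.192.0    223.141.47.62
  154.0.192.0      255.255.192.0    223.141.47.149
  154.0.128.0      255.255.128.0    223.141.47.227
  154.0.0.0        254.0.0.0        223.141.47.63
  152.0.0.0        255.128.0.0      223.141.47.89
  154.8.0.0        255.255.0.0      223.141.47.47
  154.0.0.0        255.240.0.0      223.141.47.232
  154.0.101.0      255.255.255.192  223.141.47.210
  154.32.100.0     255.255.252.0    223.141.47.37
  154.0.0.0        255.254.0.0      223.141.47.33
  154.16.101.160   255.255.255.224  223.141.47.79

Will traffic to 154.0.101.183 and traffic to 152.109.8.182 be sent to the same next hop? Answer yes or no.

no

154.0.101.183: longest match 154.0.0.0/15 -> 223.141.47.33
152.109.8.182: longest match 152.0.0.0/9 -> 223.141.47.89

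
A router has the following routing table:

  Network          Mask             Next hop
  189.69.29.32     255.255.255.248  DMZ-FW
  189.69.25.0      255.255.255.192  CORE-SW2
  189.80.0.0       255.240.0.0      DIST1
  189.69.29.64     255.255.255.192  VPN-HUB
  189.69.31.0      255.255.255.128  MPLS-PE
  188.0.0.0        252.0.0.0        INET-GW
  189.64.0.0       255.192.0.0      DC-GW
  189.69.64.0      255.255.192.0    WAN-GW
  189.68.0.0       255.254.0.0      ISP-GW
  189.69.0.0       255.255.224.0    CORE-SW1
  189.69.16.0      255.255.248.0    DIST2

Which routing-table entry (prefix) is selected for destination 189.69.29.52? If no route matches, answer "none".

Entries matching 189.69.29.52:
  188.0.0.0/6 (188.0.0.0 - 191.255.255.255)
  189.64.0.0/10 (189.64.0.0 - 189.127.255.255)
  189.68.0.0/15 (189.68.0.0 - 189.69.255.255)
  189.69.0.0/19 (189.69.0.0 - 189.69.31.255)
Most specific is 189.69.0.0/19.

189.69.0.0/19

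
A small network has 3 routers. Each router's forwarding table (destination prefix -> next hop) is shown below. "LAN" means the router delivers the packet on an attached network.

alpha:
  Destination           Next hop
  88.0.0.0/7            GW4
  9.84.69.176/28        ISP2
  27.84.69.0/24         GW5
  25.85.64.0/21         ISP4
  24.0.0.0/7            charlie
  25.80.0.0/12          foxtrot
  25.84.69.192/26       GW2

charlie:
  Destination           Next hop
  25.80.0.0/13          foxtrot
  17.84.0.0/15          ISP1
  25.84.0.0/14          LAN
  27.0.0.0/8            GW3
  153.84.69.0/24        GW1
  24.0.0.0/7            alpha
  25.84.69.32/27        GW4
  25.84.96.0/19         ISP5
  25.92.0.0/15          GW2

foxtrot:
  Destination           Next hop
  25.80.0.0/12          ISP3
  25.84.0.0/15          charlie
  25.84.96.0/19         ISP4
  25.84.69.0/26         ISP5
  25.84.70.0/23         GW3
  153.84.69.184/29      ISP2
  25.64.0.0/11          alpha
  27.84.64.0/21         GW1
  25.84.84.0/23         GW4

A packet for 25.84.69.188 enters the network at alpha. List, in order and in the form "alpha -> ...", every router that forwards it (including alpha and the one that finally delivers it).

At alpha: longest match for 25.84.69.188 is 25.80.0.0/12 -> foxtrot
At foxtrot: longest match for 25.84.69.188 is 25.84.0.0/15 -> charlie
At charlie: longest match for 25.84.69.188 is 25.84.0.0/14 -> LAN

alpha -> foxtrot -> charlie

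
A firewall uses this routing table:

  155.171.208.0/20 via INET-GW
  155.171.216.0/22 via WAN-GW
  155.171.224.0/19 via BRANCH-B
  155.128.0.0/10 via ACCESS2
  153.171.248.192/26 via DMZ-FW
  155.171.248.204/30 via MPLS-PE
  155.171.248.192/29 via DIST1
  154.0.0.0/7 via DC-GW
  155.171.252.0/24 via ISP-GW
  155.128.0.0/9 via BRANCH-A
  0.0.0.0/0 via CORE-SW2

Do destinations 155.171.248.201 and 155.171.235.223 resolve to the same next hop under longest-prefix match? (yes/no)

155.171.248.201: longest match 155.171.224.0/19 -> BRANCH-B
155.171.235.223: longest match 155.171.224.0/19 -> BRANCH-B

yes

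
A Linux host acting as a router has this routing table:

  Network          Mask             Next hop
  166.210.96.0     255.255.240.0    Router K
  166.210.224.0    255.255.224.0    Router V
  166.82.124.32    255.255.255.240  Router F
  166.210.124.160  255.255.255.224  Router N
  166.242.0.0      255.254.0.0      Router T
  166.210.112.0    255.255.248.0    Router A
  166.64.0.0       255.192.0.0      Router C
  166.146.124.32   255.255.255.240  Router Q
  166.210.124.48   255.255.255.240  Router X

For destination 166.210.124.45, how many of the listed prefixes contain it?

No listed prefix contains 166.210.124.45.
Total matching entries: 0.

0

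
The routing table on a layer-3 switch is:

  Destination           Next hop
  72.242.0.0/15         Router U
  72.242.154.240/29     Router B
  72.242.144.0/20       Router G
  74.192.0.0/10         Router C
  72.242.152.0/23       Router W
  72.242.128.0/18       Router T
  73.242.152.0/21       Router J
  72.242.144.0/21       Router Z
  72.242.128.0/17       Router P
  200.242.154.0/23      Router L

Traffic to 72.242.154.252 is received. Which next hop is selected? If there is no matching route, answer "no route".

Router G

Routes whose prefix contains 72.242.154.252:
  72.242.0.0/15 (72.242.0.0 - 72.243.255.255) -> Router U
  72.242.128.0/17 (72.242.128.0 - 72.242.255.255) -> Router P
  72.242.128.0/18 (72.242.128.0 - 72.242.191.255) -> Router T
  72.242.144.0/20 (72.242.144.0 - 72.242.159.255) -> Router G
More-specific entries that do NOT match:
  72.242.154.240/29 (72.242.154.240 - 72.242.154.247) does not contain 72.242.154.252
  72.242.152.0/23 (72.242.152.0 - 72.242.153.255) does not contain 72.242.154.252
  200.242.154.0/23 (200.242.154.0 - 200.242.155.255) does not contain 72.242.154.252
  73.242.152.0/21 (73.242.152.0 - 73.242.159.255) does not contain 72.242.154.252
  72.242.144.0/21 (72.242.144.0 - 72.242.151.255) does not contain 72.242.154.252
Longest matching prefix is /20 -> next hop Router G.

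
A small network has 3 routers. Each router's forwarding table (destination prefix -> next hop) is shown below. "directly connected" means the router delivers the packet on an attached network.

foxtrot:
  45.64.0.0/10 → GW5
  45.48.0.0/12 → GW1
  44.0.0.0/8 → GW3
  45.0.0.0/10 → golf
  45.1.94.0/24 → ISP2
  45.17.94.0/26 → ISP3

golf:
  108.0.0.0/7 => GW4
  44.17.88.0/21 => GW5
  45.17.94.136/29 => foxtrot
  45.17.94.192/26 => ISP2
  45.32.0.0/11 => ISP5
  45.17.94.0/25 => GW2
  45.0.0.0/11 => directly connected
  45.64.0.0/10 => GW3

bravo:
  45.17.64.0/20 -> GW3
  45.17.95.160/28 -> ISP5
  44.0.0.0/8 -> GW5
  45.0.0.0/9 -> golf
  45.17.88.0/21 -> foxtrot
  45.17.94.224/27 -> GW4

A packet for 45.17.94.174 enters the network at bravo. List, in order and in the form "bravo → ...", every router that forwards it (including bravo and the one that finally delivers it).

At bravo: longest match for 45.17.94.174 is 45.17.88.0/21 -> foxtrot
At foxtrot: longest match for 45.17.94.174 is 45.0.0.0/10 -> golf
At golf: longest match for 45.17.94.174 is 45.0.0.0/11 -> directly connected

bravo → foxtrot → golf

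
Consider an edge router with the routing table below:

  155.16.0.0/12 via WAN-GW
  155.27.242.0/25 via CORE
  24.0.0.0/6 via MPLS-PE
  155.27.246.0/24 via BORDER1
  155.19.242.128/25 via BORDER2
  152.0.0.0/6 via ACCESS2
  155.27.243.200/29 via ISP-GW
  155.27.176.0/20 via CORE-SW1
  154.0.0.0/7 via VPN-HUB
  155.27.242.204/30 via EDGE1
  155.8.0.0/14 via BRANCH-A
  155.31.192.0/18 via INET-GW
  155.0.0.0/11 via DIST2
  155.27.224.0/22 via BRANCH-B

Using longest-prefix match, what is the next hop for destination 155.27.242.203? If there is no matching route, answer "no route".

WAN-GW

Routes whose prefix contains 155.27.242.203:
  152.0.0.0/6 (152.0.0.0 - 155.255.255.255) -> ACCESS2
  154.0.0.0/7 (154.0.0.0 - 155.255.255.255) -> VPN-HUB
  155.0.0.0/11 (155.0.0.0 - 155.31.255.255) -> DIST2
  155.16.0.0/12 (155.16.0.0 - 155.31.255.255) -> WAN-GW
More-specific entries that do NOT match:
  155.27.242.204/30 (155.27.242.204 - 155.27.242.207) does not contain 155.27.242.203
  155.27.243.200/29 (155.27.243.200 - 155.27.243.207) does not contain 155.27.242.203
  155.27.242.0/25 (155.27.242.0 - 155.27.242.127) does not contain 155.27.242.203
  155.19.242.128/25 (155.19.242.128 - 155.19.242.255) does not contain 155.27.242.203
  155.27.246.0/24 (155.27.246.0 - 155.27.246.255) does not contain 155.27.242.203
  155.27.224.0/22 (155.27.224.0 - 155.27.227.255) does not contain 155.27.242.203
  155.27.176.0/20 (155.27.176.0 - 155.27.191.255) does not contain 155.27.242.203
  155.31.192.0/18 (155.31.192.0 - 155.31.255.255) does not contain 155.27.242.203
  155.8.0.0/14 (155.8.0.0 - 155.11.255.255) does not contain 155.27.242.203
Longest matching prefix is /12 -> next hop WAN-GW.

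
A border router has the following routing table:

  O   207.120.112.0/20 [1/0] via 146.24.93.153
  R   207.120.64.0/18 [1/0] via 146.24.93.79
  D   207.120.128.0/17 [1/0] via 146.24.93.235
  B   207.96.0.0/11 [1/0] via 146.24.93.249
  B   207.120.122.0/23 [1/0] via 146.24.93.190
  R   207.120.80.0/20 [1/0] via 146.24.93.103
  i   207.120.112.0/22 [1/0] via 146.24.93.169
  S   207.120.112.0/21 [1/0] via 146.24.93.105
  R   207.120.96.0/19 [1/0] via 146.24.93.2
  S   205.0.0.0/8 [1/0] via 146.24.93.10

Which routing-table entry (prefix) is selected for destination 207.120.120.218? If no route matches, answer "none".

Entries matching 207.120.120.218:
  207.96.0.0/11 (207.96.0.0 - 207.127.255.255)
  207.120.64.0/18 (207.120.64.0 - 207.120.127.255)
  207.120.96.0/19 (207.120.96.0 - 207.120.127.255)
  207.120.112.0/20 (207.120.112.0 - 207.120.127.255)
Most specific is 207.120.112.0/20.

207.120.112.0/20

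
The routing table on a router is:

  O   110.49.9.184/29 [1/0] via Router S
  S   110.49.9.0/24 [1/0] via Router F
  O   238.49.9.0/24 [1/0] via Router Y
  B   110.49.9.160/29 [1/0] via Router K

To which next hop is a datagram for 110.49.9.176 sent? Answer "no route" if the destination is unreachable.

Router F

Routes whose prefix contains 110.49.9.176:
  110.49.9.0/24 (110.49.9.0 - 110.49.9.255) -> Router F
More-specific entries that do NOT match:
  110.49.9.184/29 (110.49.9.184 - 110.49.9.191) does not contain 110.49.9.176
  110.49.9.160/29 (110.49.9.160 - 110.49.9.167) does not contain 110.49.9.176
Longest matching prefix is /24 -> next hop Router F.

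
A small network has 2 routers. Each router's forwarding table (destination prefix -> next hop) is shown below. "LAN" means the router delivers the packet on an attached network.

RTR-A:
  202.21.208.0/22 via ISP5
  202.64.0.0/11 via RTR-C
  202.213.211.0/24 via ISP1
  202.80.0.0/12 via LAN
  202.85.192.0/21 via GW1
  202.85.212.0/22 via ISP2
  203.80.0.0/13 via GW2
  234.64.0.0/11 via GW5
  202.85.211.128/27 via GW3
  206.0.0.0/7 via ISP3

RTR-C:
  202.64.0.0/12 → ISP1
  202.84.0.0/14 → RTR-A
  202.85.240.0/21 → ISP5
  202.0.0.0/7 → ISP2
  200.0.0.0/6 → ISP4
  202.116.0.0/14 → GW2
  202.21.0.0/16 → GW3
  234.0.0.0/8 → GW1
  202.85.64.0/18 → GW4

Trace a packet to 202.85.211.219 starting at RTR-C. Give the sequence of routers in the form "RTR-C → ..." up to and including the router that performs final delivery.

At RTR-C: longest match for 202.85.211.219 is 202.84.0.0/14 -> RTR-A
At RTR-A: longest match for 202.85.211.219 is 202.80.0.0/12 -> LAN

RTR-C → RTR-A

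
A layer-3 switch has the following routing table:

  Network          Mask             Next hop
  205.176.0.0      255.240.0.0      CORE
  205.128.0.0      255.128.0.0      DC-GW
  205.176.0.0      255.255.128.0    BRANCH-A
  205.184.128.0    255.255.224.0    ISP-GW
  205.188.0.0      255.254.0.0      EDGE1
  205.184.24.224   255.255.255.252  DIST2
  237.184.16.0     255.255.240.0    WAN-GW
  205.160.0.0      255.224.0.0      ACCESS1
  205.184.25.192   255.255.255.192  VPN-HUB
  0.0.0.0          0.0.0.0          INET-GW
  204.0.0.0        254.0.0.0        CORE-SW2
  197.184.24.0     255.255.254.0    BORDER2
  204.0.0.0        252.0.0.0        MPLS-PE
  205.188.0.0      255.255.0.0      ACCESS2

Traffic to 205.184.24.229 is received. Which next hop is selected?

Routes whose prefix contains 205.184.24.229:
  0.0.0.0/0 (default, matches everything) -> INET-GW
  204.0.0.0/6 (204.0.0.0 - 207.255.255.255) -> MPLS-PE
  204.0.0.0/7 (204.0.0.0 - 205.255.255.255) -> CORE-SW2
  205.128.0.0/9 (205.128.0.0 - 205.255.255.255) -> DC-GW
  205.160.0.0/11 (205.160.0.0 - 205.191.255.255) -> ACCESS1
  205.176.0.0/12 (205.176.0.0 - 205.191.255.255) -> CORE
More-specific entries that do NOT match:
  205.184.24.224/30 (205.184.24.224 - 205.184.24.227) does not contain 205.184.24.229
  205.184.25.192/26 (205.184.25.192 - 205.184.25.255) does not contain 205.184.24.229
  197.184.24.0/23 (197.184.24.0 - 197.184.25.255) does not contain 205.184.24.229
  237.184.16.0/20 (237.184.16.0 - 237.184.31.255) does not contain 205.184.24.229
  205.184.128.0/19 (205.184.128.0 - 205.184.159.255) does not contain 205.184.24.229
  205.176.0.0/17 (205.176.0.0 - 205.176.127.255) does not contain 205.184.24.229
  205.188.0.0/16 (205.188.0.0 - 205.188.255.255) does not contain 205.184.24.229
  205.188.0.0/15 (205.188.0.0 - 205.189.255.255) does not contain 205.184.24.229
Longest matching prefix is /12 -> next hop CORE.

CORE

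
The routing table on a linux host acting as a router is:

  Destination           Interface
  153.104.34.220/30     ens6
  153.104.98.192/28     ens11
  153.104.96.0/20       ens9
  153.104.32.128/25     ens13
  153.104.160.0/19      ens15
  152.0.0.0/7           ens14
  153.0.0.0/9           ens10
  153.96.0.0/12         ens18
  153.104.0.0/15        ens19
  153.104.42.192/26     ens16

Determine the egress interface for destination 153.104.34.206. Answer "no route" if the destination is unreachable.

Routes whose prefix contains 153.104.34.206:
  152.0.0.0/7 (152.0.0.0 - 153.255.255.255) -> ens14
  153.0.0.0/9 (153.0.0.0 - 153.127.255.255) -> ens10
  153.96.0.0/12 (153.96.0.0 - 153.111.255.255) -> ens18
  153.104.0.0/15 (153.104.0.0 - 153.105.255.255) -> ens19
More-specific entries that do NOT match:
  153.104.34.220/30 (153.104.34.220 - 153.104.34.223) does not contain 153.104.34.206
  153.104.98.192/28 (153.104.98.192 - 153.104.98.207) does not contain 153.104.34.206
  153.104.42.192/26 (153.104.42.192 - 153.104.42.255) does not contain 153.104.34.206
  153.104.32.128/25 (153.104.32.128 - 153.104.32.255) does not contain 153.104.34.206
  153.104.96.0/20 (153.104.96.0 - 153.104.111.255) does not contain 153.104.34.206
  153.104.160.0/19 (153.104.160.0 - 153.104.191.255) does not contain 153.104.34.206
Longest matching prefix is /15 -> interface ens19.

ens19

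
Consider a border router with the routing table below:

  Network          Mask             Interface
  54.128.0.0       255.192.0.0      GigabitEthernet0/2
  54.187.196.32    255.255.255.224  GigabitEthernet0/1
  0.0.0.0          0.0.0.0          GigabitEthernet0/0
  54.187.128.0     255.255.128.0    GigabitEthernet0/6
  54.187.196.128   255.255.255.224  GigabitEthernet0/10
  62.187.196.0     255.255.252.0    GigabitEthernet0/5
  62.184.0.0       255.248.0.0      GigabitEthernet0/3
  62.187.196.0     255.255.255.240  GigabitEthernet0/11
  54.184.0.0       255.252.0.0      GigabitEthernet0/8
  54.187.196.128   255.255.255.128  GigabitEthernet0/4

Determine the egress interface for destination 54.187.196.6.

Routes whose prefix contains 54.187.196.6:
  0.0.0.0/0 (default, matches everything) -> GigabitEthernet0/0
  54.128.0.0/10 (54.128.0.0 - 54.191.255.255) -> GigabitEthernet0/2
  54.184.0.0/14 (54.184.0.0 - 54.187.255.255) -> GigabitEthernet0/8
  54.187.128.0/17 (54.187.128.0 - 54.187.255.255) -> GigabitEthernet0/6
More-specific entries that do NOT match:
  62.187.196.0/28 (62.187.196.0 - 62.187.196.15) does not contain 54.187.196.6
  54.187.196.32/27 (54.187.196.32 - 54.187.196.63) does not contain 54.187.196.6
  54.187.196.128/27 (54.187.196.128 - 54.187.196.159) does not contain 54.187.196.6
  54.187.196.128/25 (54.187.196.128 - 54.187.196.255) does not contain 54.187.196.6
  62.187.196.0/22 (62.187.196.0 - 62.187.199.255) does not contain 54.187.196.6
Longest matching prefix is /17 -> interface GigabitEthernet0/6.

GigabitEthernet0/6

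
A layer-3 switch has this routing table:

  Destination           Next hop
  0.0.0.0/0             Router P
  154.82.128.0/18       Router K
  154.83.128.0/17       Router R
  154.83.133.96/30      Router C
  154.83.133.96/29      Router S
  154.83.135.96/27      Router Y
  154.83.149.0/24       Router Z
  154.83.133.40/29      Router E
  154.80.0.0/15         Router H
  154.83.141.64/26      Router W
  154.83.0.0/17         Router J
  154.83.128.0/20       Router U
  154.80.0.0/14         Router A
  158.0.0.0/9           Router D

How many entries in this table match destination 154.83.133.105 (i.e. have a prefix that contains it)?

Prefixes containing 154.83.133.105:
  0.0.0.0/0 (default, matches everything)
  154.80.0.0/14 (154.80.0.0 - 154.83.255.255)
  154.83.128.0/17 (154.83.128.0 - 154.83.255.255)
  154.83.128.0/20 (154.83.128.0 - 154.83.143.255)
Total matching entries: 4.

4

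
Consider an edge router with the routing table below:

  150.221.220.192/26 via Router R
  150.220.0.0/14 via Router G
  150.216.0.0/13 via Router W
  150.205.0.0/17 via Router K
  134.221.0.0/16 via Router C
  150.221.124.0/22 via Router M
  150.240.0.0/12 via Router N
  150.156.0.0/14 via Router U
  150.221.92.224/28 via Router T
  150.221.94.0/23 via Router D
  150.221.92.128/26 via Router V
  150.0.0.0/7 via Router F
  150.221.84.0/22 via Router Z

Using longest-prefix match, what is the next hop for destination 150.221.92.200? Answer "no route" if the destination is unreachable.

Router G

Routes whose prefix contains 150.221.92.200:
  150.0.0.0/7 (150.0.0.0 - 151.255.255.255) -> Router F
  150.216.0.0/13 (150.216.0.0 - 150.223.255.255) -> Router W
  150.220.0.0/14 (150.220.0.0 - 150.223.255.255) -> Router G
More-specific entries that do NOT match:
  150.221.92.224/28 (150.221.92.224 - 150.221.92.239) does not contain 150.221.92.200
  150.221.220.192/26 (150.221.220.192 - 150.221.220.255) does not contain 150.221.92.200
  150.221.92.128/26 (150.221.92.128 - 150.221.92.191) does not contain 150.221.92.200
  150.221.94.0/23 (150.221.94.0 - 150.221.95.255) does not contain 150.221.92.200
  150.221.124.0/22 (150.221.124.0 - 150.221.127.255) does not contain 150.221.92.200
  150.221.84.0/22 (150.221.84.0 - 150.221.87.255) does not contain 150.221.92.200
  150.205.0.0/17 (150.205.0.0 - 150.205.127.255) does not contain 150.221.92.200
  134.221.0.0/16 (134.221.0.0 - 134.221.255.255) does not contain 150.221.92.200
Longest matching prefix is /14 -> next hop Router G.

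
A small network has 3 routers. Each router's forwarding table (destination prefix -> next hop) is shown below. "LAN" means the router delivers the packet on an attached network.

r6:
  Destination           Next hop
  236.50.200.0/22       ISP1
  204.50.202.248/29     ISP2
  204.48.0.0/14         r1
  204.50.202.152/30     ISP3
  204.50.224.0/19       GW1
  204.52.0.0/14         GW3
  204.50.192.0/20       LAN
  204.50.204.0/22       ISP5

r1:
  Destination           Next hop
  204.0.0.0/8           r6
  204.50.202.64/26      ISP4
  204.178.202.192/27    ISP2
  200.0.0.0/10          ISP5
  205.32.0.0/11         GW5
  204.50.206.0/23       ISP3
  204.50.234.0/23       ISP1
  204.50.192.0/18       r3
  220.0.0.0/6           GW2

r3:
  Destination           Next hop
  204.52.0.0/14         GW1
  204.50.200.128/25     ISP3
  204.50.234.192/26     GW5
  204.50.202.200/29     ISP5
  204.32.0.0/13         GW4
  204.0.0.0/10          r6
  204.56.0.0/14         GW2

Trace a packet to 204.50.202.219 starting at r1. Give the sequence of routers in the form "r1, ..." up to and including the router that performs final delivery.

r1, r3, r6

At r1: longest match for 204.50.202.219 is 204.50.192.0/18 -> r3
At r3: longest match for 204.50.202.219 is 204.0.0.0/10 -> r6
At r6: longest match for 204.50.202.219 is 204.50.192.0/20 -> LAN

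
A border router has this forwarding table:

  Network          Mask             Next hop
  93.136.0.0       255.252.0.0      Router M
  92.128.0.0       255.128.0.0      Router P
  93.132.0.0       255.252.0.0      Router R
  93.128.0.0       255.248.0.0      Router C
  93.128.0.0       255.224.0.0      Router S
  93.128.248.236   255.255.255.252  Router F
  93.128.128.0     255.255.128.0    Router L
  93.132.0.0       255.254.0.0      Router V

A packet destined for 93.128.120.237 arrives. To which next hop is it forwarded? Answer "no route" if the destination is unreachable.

Router C

Routes whose prefix contains 93.128.120.237:
  93.128.0.0/11 (93.128.0.0 - 93.159.255.255) -> Router S
  93.128.0.0/13 (93.128.0.0 - 93.135.255.255) -> Router C
More-specific entries that do NOT match:
  93.128.248.236/30 (93.128.248.236 - 93.128.248.239) does not contain 93.128.120.237
  93.128.128.0/17 (93.128.128.0 - 93.128.255.255) does not contain 93.128.120.237
  93.132.0.0/15 (93.132.0.0 - 93.133.255.255) does not contain 93.128.120.237
  93.136.0.0/14 (93.136.0.0 - 93.139.255.255) does not contain 93.128.120.237
  93.132.0.0/14 (93.132.0.0 - 93.135.255.255) does not contain 93.128.120.237
Longest matching prefix is /13 -> next hop Router C.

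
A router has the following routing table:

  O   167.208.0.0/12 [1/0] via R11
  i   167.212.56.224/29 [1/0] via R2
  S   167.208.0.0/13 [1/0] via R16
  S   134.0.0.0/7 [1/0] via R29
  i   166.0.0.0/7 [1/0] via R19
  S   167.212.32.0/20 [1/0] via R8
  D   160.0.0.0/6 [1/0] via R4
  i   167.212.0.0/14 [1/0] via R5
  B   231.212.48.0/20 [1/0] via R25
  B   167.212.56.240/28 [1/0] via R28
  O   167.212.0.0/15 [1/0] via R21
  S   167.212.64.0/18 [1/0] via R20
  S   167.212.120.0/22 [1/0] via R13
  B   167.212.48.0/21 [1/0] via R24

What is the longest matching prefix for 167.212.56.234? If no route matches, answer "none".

Entries matching 167.212.56.234:
  166.0.0.0/7 (166.0.0.0 - 167.255.255.255)
  167.208.0.0/12 (167.208.0.0 - 167.223.255.255)
  167.208.0.0/13 (167.208.0.0 - 167.215.255.255)
  167.212.0.0/14 (167.212.0.0 - 167.215.255.255)
  167.212.0.0/15 (167.212.0.0 - 167.213.255.255)
Most specific is 167.212.0.0/15.

167.212.0.0/15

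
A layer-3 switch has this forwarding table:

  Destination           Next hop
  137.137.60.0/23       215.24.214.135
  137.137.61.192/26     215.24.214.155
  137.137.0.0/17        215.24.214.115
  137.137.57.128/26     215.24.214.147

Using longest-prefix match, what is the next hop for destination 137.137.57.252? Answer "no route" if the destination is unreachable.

215.24.214.115

Routes whose prefix contains 137.137.57.252:
  137.137.0.0/17 (137.137.0.0 - 137.137.127.255) -> 215.24.214.115
More-specific entries that do NOT match:
  137.137.61.192/26 (137.137.61.192 - 137.137.61.255) does not contain 137.137.57.252
  137.137.57.128/26 (137.137.57.128 - 137.137.57.191) does not contain 137.137.57.252
  137.137.60.0/23 (137.137.60.0 - 137.137.61.255) does not contain 137.137.57.252
Longest matching prefix is /17 -> next hop 215.24.214.115.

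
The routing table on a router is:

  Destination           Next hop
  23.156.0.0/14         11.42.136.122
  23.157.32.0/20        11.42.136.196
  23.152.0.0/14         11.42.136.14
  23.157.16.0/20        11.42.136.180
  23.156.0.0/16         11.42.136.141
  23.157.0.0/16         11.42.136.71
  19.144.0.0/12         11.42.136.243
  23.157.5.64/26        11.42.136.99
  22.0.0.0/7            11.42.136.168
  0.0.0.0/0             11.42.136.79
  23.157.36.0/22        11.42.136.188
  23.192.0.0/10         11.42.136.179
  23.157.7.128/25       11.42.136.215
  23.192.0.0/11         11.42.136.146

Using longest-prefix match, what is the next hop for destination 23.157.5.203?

Routes whose prefix contains 23.157.5.203:
  0.0.0.0/0 (default, matches everything) -> 11.42.136.79
  22.0.0.0/7 (22.0.0.0 - 23.255.255.255) -> 11.42.136.168
  23.156.0.0/14 (23.156.0.0 - 23.159.255.255) -> 11.42.136.122
  23.157.0.0/16 (23.157.0.0 - 23.157.255.255) -> 11.42.136.71
More-specific entries that do NOT match:
  23.157.5.64/26 (23.157.5.64 - 23.157.5.127) does not contain 23.157.5.203
  23.157.7.128/25 (23.157.7.128 - 23.157.7.255) does not contain 23.157.5.203
  23.157.36.0/22 (23.157.36.0 - 23.157.39.255) does not contain 23.157.5.203
  23.157.32.0/20 (23.157.32.0 - 23.157.47.255) does not contain 23.157.5.203
  23.157.16.0/20 (23.157.16.0 - 23.157.31.255) does not contain 23.157.5.203
Longest matching prefix is /16 -> next hop 11.42.136.71.

11.42.136.71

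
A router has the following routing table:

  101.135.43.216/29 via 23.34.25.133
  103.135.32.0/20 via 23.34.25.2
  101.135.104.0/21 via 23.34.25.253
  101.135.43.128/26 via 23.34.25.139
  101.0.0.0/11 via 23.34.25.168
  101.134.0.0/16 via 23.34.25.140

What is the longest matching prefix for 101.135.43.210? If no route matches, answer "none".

101.135.43.210 is outside every listed prefix and there is no default route.

none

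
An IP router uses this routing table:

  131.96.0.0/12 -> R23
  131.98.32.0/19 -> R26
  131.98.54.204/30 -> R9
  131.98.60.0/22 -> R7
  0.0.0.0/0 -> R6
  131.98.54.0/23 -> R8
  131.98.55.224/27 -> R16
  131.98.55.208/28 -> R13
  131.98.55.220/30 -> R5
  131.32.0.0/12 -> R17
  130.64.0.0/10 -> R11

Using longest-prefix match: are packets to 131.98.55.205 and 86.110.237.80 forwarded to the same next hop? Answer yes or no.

no

131.98.55.205: longest match 131.98.54.0/23 -> R8
86.110.237.80: longest match 0.0.0.0/0 -> R6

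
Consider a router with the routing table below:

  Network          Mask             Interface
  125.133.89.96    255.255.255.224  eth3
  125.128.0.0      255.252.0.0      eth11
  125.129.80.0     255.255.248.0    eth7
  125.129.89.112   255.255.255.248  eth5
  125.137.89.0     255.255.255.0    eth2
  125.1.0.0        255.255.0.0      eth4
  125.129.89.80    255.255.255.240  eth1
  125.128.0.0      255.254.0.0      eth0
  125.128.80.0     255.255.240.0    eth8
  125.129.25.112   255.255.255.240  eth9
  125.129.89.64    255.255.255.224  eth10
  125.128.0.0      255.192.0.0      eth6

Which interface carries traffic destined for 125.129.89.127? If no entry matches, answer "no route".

eth0

Routes whose prefix contains 125.129.89.127:
  125.128.0.0/10 (125.128.0.0 - 125.191.255.255) -> eth6
  125.128.0.0/14 (125.128.0.0 - 125.131.255.255) -> eth11
  125.128.0.0/15 (125.128.0.0 - 125.129.255.255) -> eth0
More-specific entries that do NOT match:
  125.129.89.112/29 (125.129.89.112 - 125.129.89.119) does not contain 125.129.89.127
  125.129.89.80/28 (125.129.89.80 - 125.129.89.95) does not contain 125.129.89.127
  125.129.25.112/28 (125.129.25.112 - 125.129.25.127) does not contain 125.129.89.127
  125.133.89.96/27 (125.133.89.96 - 125.133.89.127) does not contain 125.129.89.127
  125.129.89.64/27 (125.129.89.64 - 125.129.89.95) does not contain 125.129.89.127
  125.137.89.0/24 (125.137.89.0 - 125.137.89.255) does not contain 125.129.89.127
  125.129.80.0/21 (125.129.80.0 - 125.129.87.255) does not contain 125.129.89.127
  125.128.80.0/20 (125.128.80.0 - 125.128.95.255) does not contain 125.129.89.127
  125.1.0.0/16 (125.1.0.0 - 125.1.255.255) does not contain 125.129.89.127
Longest matching prefix is /15 -> interface eth0.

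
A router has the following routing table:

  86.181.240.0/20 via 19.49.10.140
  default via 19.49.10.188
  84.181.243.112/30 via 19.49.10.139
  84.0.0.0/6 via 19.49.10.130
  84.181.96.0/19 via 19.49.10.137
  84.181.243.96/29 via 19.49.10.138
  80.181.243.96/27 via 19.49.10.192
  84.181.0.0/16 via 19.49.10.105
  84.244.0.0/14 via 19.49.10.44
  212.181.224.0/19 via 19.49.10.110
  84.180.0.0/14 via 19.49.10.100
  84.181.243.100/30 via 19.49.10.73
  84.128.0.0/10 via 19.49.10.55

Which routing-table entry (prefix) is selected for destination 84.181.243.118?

84.181.0.0/16

Entries matching 84.181.243.118:
  0.0.0.0/0 (default, matches everything)
  84.0.0.0/6 (84.0.0.0 - 87.255.255.255)
  84.128.0.0/10 (84.128.0.0 - 84.191.255.255)
  84.180.0.0/14 (84.180.0.0 - 84.183.255.255)
  84.181.0.0/16 (84.181.0.0 - 84.181.255.255)
Most specific is 84.181.0.0/16.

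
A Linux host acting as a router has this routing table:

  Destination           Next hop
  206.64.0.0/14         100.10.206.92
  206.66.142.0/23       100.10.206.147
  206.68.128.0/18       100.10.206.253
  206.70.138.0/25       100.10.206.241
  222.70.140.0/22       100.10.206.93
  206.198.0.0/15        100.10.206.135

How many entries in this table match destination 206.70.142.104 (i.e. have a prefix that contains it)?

No listed prefix contains 206.70.142.104.
Total matching entries: 0.

0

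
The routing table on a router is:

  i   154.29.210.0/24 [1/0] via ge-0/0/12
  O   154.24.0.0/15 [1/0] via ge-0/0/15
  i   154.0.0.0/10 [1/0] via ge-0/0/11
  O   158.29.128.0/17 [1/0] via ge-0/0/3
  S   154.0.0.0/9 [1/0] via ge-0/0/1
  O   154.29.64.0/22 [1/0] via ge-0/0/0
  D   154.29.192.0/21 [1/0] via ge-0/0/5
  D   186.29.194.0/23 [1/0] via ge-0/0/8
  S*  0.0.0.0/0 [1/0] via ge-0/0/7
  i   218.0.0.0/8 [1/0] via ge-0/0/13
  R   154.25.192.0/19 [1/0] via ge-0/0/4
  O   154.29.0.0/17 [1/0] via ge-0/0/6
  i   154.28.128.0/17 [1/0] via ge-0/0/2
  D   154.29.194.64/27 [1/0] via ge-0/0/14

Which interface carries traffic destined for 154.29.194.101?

Routes whose prefix contains 154.29.194.101:
  0.0.0.0/0 (default, matches everything) -> ge-0/0/7
  154.0.0.0/9 (154.0.0.0 - 154.127.255.255) -> ge-0/0/1
  154.0.0.0/10 (154.0.0.0 - 154.63.255.255) -> ge-0/0/11
  154.29.192.0/21 (154.29.192.0 - 154.29.199.255) -> ge-0/0/5
More-specific entries that do NOT match:
  154.29.194.64/27 (154.29.194.64 - 154.29.194.95) does not contain 154.29.194.101
  154.29.210.0/24 (154.29.210.0 - 154.29.210.255) does not contain 154.29.194.101
  186.29.194.0/23 (186.29.194.0 - 186.29.195.255) does not contain 154.29.194.101
  154.29.64.0/22 (154.29.64.0 - 154.29.67.255) does not contain 154.29.194.101
Longest matching prefix is /21 -> interface ge-0/0/5.

ge-0/0/5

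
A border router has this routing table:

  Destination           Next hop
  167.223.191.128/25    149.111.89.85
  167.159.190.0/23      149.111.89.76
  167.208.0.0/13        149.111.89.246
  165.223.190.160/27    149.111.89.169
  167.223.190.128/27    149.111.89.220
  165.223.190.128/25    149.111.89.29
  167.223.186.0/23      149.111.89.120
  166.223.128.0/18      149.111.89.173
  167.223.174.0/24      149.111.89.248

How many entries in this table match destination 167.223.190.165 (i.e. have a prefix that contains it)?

0

No listed prefix contains 167.223.190.165.
Total matching entries: 0.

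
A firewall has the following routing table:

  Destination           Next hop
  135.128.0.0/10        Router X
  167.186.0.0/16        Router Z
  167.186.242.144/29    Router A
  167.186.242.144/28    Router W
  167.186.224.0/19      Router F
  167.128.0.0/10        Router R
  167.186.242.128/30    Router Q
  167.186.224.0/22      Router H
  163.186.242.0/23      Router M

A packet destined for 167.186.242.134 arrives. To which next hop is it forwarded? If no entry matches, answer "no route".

Routes whose prefix contains 167.186.242.134:
  167.128.0.0/10 (167.128.0.0 - 167.191.255.255) -> Router R
  167.186.0.0/16 (167.186.0.0 - 167.186.255.255) -> Router Z
  167.186.224.0/19 (167.186.224.0 - 167.186.255.255) -> Router F
More-specific entries that do NOT match:
  167.186.242.128/30 (167.186.242.128 - 167.186.242.131) does not contain 167.186.242.134
  167.186.242.144/29 (167.186.242.144 - 167.186.242.151) does not contain 167.186.242.134
  167.186.242.144/28 (167.186.242.144 - 167.186.242.159) does not contain 167.186.242.134
  163.186.242.0/23 (163.186.242.0 - 163.186.243.255) does not contain 167.186.242.134
  167.186.224.0/22 (167.186.224.0 - 167.186.227.255) does not contain 167.186.242.134
Longest matching prefix is /19 -> next hop Router F.

Router F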